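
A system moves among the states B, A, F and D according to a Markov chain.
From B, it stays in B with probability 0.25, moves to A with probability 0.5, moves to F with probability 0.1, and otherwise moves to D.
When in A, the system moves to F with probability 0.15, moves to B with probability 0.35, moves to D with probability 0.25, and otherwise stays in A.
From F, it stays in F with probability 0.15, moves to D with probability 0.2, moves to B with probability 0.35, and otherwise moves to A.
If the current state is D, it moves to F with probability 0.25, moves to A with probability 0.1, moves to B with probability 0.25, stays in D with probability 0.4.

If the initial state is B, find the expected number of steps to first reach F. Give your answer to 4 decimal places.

6.5549

Let t(s) be the expected number of steps to first reach F from state s, with t(F) = 0. Conditioning on the first step:
t(B) = 1 + 0.25·t(B) + 0.5·t(A) + 0.15·t(D)
t(A) = 1 + 0.35·t(B) + 0.25·t(A) + 0.25·t(D)
t(D) = 1 + 0.25·t(B) + 0.1·t(A) + 0.4·t(D)
Solving: t(B) = 6.5549, t(A) = 6.2028, t(D) = 5.4317.
Expected steps from B to F: 6.5549.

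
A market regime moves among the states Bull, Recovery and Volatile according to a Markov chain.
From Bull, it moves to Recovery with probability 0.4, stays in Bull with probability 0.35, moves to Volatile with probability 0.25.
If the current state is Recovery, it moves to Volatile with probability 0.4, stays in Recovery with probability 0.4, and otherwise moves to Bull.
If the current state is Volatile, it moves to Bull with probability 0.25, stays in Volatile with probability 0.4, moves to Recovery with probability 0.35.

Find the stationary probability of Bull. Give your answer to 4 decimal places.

0.2566

Let the stationary distribution be π with π = πP and π_1 + π_2 + π_3 = 1.
π_1 = 0.35·π_1 + 0.2·π_2 + 0.25·π_3
π_2 = 0.4·π_1 + 0.4·π_2 + 0.35·π_3
Solving with the normalization constraint gives π = (0.2566, 0.3819, 0.3615).
So the stationary probability of Bull is 0.2566.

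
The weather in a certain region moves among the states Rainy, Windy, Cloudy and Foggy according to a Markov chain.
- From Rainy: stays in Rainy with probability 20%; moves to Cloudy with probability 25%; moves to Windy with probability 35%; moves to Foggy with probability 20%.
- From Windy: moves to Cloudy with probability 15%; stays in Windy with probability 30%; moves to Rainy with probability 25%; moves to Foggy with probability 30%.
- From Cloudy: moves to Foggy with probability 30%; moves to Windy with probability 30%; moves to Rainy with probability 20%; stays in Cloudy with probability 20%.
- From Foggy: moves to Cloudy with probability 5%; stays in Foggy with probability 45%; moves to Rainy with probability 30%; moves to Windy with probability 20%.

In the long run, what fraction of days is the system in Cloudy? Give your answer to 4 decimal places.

Let the stationary distribution be π with π = πP and π_1 + π_2 + π_3 + π_4 = 1.
π_1 = 0.2·π_1 + 0.25·π_2 + 0.2·π_3 + 0.3·π_4
π_2 = 0.35·π_1 + 0.3·π_2 + 0.3·π_3 + 0.2·π_4
π_3 = 0.25·π_1 + 0.15·π_2 + 0.2·π_3 + 0.05·π_4
Solving with the normalization constraint gives π = (0.2464, 0.2799, 0.1497, 0.3240).
So the stationary probability of Cloudy is 0.1497.

0.1497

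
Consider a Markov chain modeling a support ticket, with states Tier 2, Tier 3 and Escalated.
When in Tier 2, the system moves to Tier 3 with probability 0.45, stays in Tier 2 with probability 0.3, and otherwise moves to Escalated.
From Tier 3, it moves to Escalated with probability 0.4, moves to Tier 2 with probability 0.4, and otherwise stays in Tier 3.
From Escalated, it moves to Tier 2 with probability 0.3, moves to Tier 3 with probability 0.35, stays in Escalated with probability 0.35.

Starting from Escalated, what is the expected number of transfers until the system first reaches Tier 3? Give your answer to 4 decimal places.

Let t(s) be the expected number of transfers to first reach Tier 3 from state s, with t(Tier 3) = 0. Conditioning on the first transfer:
t(Tier 2) = 1 + 0.3·t(Tier 2) + 0.25·t(Escalated)
t(Escalated) = 1 + 0.3·t(Tier 2) + 0.35·t(Escalated)
Solving: t(Tier 2) = 2.3684, t(Escalated) = 2.6316.
Expected transfers from Escalated to Tier 3: 2.6316.

2.6316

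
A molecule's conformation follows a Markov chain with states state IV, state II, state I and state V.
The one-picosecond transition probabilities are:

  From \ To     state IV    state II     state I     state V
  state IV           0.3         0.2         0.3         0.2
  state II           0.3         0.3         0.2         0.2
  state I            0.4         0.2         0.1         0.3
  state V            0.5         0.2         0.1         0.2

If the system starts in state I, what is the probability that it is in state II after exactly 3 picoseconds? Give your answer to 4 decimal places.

Propagate the distribution vector 3 picoseconds from state I.
After 0 picoseconds: (0.0000, 0.0000, 1.0000, 0.0000)
After 1 picosecond: (0.4000, 0.2000, 0.1000, 0.3000)
After 2 picoseconds: (0.3700, 0.2200, 0.2000, 0.2100)
After 3 picoseconds: (0.3620, 0.2220, 0.1960, 0.2200)
P(in state II after 3 picoseconds) = 0.2220

0.2220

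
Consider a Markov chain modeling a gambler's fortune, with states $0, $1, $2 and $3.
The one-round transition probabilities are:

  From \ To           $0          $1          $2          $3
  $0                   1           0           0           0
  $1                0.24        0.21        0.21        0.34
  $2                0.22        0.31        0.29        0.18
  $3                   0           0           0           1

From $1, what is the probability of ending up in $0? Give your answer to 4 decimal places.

0.4369

Let h(s) be the probability of absorption at $0 starting from transient state s. Then h($0) = 1 and h($3) = 0. By first-step analysis:
h($1) = 0.24·1 + 0.21·h($1) + 0.21·h($2) + 0.34·0
h($2) = 0.22·1 + 0.31·h($1) + 0.29·h($2) + 0.18·0
Solving: h($1) = 0.4369, h($2) = 0.5006.
Starting from $1, the probability is 0.4369.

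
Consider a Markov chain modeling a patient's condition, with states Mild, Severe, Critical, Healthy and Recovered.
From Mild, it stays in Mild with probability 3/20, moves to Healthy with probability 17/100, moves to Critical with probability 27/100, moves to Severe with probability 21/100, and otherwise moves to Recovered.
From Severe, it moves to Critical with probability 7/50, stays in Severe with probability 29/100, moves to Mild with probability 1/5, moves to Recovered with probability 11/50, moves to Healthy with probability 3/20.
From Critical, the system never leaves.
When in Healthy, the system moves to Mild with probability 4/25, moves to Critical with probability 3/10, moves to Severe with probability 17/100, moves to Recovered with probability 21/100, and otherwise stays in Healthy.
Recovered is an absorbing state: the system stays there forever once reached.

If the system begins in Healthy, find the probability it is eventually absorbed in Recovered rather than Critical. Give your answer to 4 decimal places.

0.4445

Let h(s) be the probability of absorption at Recovered starting from transient state s. Then h(Recovered) = 1 and h(Critical) = 0. By first-step analysis:
h(Mild) = 0.15·h(Mild) + 0.21·h(Severe) + 0.27·0 + 0.17·h(Healthy) + 0.2·1
h(Severe) = 0.2·h(Mild) + 0.29·h(Severe) + 0.14·0 + 0.15·h(Healthy) + 0.22·1
h(Healthy) = 0.16·h(Mild) + 0.17·h(Severe) + 0.3·0 + 0.16·h(Healthy) + 0.21·1
Solving: h(Mild) = 0.4557, h(Severe) = 0.5321, h(Healthy) = 0.4445.
Starting from Healthy, the probability is 0.4445.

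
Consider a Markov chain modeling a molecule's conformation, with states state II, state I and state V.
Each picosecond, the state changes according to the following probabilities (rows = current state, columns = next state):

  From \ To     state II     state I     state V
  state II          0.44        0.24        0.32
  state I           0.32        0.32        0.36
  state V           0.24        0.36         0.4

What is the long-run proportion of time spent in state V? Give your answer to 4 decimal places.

Let the stationary distribution be π with π = πP and π_1 + π_2 + π_3 = 1.
π_1 = 0.44·π_1 + 0.32·π_2 + 0.24·π_3
π_2 = 0.24·π_1 + 0.32·π_2 + 0.36·π_3
Solving with the normalization constraint gives π = (0.3308, 0.3080, 0.3612).
So the stationary probability of state V is 0.3612.

0.3612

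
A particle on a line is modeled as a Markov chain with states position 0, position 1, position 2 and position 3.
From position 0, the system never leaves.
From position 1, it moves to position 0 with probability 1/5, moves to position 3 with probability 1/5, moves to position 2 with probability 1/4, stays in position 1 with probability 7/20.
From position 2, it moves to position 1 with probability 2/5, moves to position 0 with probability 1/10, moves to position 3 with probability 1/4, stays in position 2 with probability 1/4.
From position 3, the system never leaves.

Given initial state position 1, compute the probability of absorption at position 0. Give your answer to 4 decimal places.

0.4516

Let h(s) be the probability of absorption at position 0 starting from transient state s. Then h(position 0) = 1 and h(position 3) = 0. By first-step analysis:
h(position 1) = 0.2·1 + 0.35·h(position 1) + 0.25·h(position 2) + 0.2·0
h(position 2) = 0.1·1 + 0.4·h(position 1) + 0.25·h(position 2) + 0.25·0
Solving: h(position 1) = 0.4516, h(position 2) = 0.3742.
Starting from position 1, the probability is 0.4516.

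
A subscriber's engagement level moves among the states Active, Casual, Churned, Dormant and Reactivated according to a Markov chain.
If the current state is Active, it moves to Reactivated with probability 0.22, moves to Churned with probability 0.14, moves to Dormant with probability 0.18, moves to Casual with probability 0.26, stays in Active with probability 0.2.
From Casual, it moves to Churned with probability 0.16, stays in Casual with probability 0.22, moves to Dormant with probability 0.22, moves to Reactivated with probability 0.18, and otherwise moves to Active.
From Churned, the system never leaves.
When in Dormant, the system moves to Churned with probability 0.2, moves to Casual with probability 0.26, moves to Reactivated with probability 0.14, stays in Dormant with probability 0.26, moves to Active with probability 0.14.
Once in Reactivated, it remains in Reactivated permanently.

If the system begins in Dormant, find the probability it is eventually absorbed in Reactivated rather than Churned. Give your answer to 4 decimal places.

0.4765

Let h(s) be the probability of absorption at Reactivated starting from transient state s. Then h(Reactivated) = 1 and h(Churned) = 0. By first-step analysis:
h(Active) = 0.2·h(Active) + 0.26·h(Casual) + 0.14·0 + 0.18·h(Dormant) + 0.22·1
h(Casual) = 0.22·h(Active) + 0.22·h(Casual) + 0.16·0 + 0.22·h(Dormant) + 0.18·1
h(Dormant) = 0.14·h(Active) + 0.26·h(Casual) + 0.2·0 + 0.26·h(Dormant) + 0.14·1
Solving: h(Active) = 0.5514, h(Casual) = 0.5207, h(Dormant) = 0.4765.
Starting from Dormant, the probability is 0.4765.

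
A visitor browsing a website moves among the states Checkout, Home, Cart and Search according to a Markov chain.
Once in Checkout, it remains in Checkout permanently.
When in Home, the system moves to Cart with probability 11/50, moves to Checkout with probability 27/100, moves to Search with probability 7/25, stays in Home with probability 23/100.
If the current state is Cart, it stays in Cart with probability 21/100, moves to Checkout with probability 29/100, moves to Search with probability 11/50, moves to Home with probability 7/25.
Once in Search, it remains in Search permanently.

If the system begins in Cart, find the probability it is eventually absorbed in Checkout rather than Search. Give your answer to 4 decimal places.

0.5467

Let h(s) be the probability of absorption at Checkout starting from transient state s. Then h(Checkout) = 1 and h(Search) = 0. By first-step analysis:
h(Home) = 0.27·1 + 0.23·h(Home) + 0.22·h(Cart) + 0.28·0
h(Cart) = 0.29·1 + 0.28·h(Home) + 0.21·h(Cart) + 0.22·0
Solving: h(Home) = 0.5069, h(Cart) = 0.5467.
Starting from Cart, the probability is 0.5467.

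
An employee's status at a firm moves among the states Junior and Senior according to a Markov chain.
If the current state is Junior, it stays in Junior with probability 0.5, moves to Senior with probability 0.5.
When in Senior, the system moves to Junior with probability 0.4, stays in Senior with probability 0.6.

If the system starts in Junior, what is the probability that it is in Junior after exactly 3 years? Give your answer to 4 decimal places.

0.4450

Propagate the distribution vector 3 years from Junior.
After 0 years: (1.0000, 0.0000)
After 1 year: (0.5000, 0.5000)
After 2 years: (0.4500, 0.5500)
After 3 years: (0.4450, 0.5550)
P(in Junior after 3 years) = 0.4450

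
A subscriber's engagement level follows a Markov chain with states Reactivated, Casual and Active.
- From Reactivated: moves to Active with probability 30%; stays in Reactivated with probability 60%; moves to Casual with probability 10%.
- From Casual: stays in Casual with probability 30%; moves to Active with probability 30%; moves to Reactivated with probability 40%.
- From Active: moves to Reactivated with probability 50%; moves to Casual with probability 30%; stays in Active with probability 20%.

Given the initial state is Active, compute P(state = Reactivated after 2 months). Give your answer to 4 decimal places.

0.5200

Sum over the intermediate state after 1 month:
P = P(Active→Reactivated)·P(Reactivated→Reactivated) + P(Active→Casual)·P(Casual→Reactivated) + P(Active→Active)·P(Active→Reactivated)
  = 0.5×0.6 + 0.3×0.4 + 0.2×0.5
  = 0.3000 + 0.1200 + 0.1000 = 0.5200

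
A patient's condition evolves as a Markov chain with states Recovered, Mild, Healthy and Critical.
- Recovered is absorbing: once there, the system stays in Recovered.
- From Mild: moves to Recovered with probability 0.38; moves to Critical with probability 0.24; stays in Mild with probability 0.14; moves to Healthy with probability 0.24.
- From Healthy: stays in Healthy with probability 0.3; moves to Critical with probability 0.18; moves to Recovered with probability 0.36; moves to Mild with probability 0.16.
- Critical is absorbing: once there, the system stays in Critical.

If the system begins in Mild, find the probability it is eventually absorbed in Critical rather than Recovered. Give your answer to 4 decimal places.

0.3747

Let h(s) be the probability of absorption at Critical starting from transient state s. Then h(Critical) = 1 and h(Recovered) = 0. By first-step analysis:
h(Mild) = 0.38·0 + 0.14·h(Mild) + 0.24·h(Healthy) + 0.24·1
h(Healthy) = 0.36·0 + 0.16·h(Mild) + 0.3·h(Healthy) + 0.18·1
Solving: h(Mild) = 0.3747, h(Healthy) = 0.3428.
Starting from Mild, the probability is 0.3747.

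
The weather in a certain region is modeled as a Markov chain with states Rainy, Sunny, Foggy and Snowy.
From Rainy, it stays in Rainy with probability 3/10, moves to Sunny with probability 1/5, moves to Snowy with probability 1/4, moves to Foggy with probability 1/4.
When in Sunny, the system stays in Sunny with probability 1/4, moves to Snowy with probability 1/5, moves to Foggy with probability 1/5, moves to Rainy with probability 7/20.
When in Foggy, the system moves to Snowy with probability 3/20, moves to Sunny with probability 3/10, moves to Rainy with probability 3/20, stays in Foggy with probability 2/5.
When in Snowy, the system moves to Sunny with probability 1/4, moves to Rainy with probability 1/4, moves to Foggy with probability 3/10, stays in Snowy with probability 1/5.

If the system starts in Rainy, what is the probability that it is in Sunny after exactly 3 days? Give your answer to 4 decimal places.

0.2515

Propagate the distribution vector 3 days from Rainy.
After 0 days: (1.0000, 0.0000, 0.0000, 0.0000)
After 1 day: (0.3000, 0.2000, 0.2500, 0.2500)
After 2 days: (0.2600, 0.2475, 0.2900, 0.2025)
After 3 days: (0.2588, 0.2515, 0.2913, 0.1985)
P(in Sunny after 3 days) = 0.2515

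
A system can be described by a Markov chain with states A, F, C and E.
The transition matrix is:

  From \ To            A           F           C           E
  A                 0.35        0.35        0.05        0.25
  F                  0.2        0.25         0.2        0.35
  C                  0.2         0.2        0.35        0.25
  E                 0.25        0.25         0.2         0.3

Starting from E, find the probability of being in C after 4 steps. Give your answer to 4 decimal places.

0.1908

Propagate the distribution vector 4 steps from E.
After 0 steps: (0.0000, 0.0000, 0.0000, 1.0000)
After 1 step: (0.2500, 0.2500, 0.2000, 0.3000)
After 2 steps: (0.2525, 0.2650, 0.1925, 0.2900)
After 3 steps: (0.2524, 0.2656, 0.1910, 0.2910)
After 4 steps: (0.2524, 0.2657, 0.1908, 0.2911)
P(in C after 4 steps) = 0.1908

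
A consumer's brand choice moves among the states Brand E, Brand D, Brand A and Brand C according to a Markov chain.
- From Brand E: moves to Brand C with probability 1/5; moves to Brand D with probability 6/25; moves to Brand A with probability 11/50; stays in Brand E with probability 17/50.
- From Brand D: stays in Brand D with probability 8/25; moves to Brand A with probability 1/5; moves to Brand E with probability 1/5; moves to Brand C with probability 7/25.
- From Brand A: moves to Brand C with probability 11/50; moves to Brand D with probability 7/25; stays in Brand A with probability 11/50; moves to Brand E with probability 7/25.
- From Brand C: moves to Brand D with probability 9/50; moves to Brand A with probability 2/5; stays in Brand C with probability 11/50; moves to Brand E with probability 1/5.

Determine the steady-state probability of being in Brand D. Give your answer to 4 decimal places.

0.2570

Let the stationary distribution be π with π = πP and π_1 + π_2 + π_3 + π_4 = 1.
π_1 = 0.34·π_1 + 0.2·π_2 + 0.28·π_3 + 0.2·π_4
π_2 = 0.24·π_1 + 0.32·π_2 + 0.28·π_3 + 0.18·π_4
π_3 = 0.22·π_1 + 0.2·π_2 + 0.22·π_3 + 0.4·π_4
Solving with the normalization constraint gives π = (0.2564, 0.2570, 0.2563, 0.2303).
So the stationary probability of Brand D is 0.2570.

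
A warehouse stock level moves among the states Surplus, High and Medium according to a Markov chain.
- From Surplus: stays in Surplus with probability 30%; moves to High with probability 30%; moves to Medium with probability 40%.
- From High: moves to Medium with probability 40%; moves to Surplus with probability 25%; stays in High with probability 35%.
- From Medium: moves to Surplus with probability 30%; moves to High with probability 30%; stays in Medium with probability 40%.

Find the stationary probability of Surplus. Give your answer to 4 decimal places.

Let the stationary distribution be π with π = πP and π_1 + π_2 + π_3 = 1.
π_1 = 0.3·π_1 + 0.25·π_2 + 0.3·π_3
π_2 = 0.3·π_1 + 0.35·π_2 + 0.3·π_3
Solving with the normalization constraint gives π = (0.2842, 0.3158, 0.4000).
So the stationary probability of Surplus is 0.2842.

0.2842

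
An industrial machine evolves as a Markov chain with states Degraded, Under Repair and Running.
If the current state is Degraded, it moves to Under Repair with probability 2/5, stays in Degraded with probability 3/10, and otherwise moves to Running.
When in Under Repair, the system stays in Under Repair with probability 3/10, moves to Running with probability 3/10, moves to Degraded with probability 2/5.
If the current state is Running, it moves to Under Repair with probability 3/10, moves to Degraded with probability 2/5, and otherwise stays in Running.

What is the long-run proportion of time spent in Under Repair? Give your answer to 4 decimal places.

Let the stationary distribution be π with π = πP and π_1 + π_2 + π_3 = 1.
π_1 = 0.3·π_1 + 0.4·π_2 + 0.4·π_3
π_2 = 0.4·π_1 + 0.3·π_2 + 0.3·π_3
Solving with the normalization constraint gives π = (0.3636, 0.3364, 0.3000).
So the stationary probability of Under Repair is 0.3364.

0.3364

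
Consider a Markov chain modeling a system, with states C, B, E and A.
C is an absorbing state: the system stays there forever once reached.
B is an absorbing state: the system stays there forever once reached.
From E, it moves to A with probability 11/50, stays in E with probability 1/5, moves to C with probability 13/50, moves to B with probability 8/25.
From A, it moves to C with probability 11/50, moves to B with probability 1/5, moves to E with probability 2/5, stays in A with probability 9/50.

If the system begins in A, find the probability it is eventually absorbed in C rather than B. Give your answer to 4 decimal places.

Let h(s) be the probability of absorption at C starting from transient state s. Then h(C) = 1 and h(B) = 0. By first-step analysis:
h(E) = 0.26·1 + 0.32·0 + 0.2·h(E) + 0.22·h(A)
h(A) = 0.22·1 + 0.2·0 + 0.4·h(E) + 0.18·h(A)
Solving: h(E) = 0.4606, h(A) = 0.4930.
Starting from A, the probability is 0.4930.

0.4930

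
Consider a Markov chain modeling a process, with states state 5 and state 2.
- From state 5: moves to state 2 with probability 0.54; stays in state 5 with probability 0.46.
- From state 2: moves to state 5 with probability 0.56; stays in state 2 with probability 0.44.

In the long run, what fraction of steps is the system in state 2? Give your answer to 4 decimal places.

Let the stationary distribution be π with π = πP and π_1 + π_2 = 1.
π_1 = 0.46·π_1 + 0.56·π_2
Solving with the normalization constraint gives π = (0.5091, 0.4909).
So the stationary probability of state 2 is 0.4909.

0.4909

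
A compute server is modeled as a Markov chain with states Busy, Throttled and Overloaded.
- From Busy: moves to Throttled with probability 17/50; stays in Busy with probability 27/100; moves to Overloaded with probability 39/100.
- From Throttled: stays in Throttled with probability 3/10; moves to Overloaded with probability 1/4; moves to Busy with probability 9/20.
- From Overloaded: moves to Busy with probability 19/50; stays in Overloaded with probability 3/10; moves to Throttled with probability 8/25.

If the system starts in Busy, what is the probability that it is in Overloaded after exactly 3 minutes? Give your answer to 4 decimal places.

0.3177

Propagate the distribution vector 3 minutes from Busy.
After 0 minutes: (1.0000, 0.0000, 0.0000)
After 1 minute: (0.2700, 0.3400, 0.3900)
After 2 minutes: (0.3741, 0.3186, 0.3073)
After 3 minutes: (0.3612, 0.3211, 0.3177)
P(in Overloaded after 3 minutes) = 0.3177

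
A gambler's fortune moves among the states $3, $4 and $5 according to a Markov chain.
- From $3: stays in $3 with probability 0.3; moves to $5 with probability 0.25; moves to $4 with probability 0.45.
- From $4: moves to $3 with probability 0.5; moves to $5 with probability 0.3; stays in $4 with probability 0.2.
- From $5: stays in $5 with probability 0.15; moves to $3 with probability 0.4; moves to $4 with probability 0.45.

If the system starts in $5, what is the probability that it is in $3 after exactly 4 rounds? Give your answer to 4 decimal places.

Propagate the distribution vector 4 rounds from $5.
After 0 rounds: (0.0000, 0.0000, 1.0000)
After 1 round: (0.4000, 0.4500, 0.1500)
After 2 rounds: (0.4050, 0.3375, 0.2575)
After 3 rounds: (0.3933, 0.3656, 0.2411)
After 4 rounds: (0.3972, 0.3586, 0.2442)
P(in $3 after 4 rounds) = 0.3972

0.3972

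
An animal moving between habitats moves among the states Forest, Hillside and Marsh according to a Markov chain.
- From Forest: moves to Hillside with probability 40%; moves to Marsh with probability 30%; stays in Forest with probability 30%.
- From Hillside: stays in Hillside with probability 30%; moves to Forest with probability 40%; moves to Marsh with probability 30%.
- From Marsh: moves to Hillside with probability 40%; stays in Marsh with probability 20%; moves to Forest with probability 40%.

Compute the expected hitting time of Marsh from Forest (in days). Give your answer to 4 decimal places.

Let t(s) be the expected number of days to first reach Marsh from state s, with t(Marsh) = 0. Conditioning on the first day:
t(Forest) = 1 + 0.3·t(Forest) + 0.4·t(Hillside)
t(Hillside) = 1 + 0.4·t(Forest) + 0.3·t(Hillside)
Solving: t(Forest) = 3.3333, t(Hillside) = 3.3333.
Expected days from Forest to Marsh: 3.3333.

3.3333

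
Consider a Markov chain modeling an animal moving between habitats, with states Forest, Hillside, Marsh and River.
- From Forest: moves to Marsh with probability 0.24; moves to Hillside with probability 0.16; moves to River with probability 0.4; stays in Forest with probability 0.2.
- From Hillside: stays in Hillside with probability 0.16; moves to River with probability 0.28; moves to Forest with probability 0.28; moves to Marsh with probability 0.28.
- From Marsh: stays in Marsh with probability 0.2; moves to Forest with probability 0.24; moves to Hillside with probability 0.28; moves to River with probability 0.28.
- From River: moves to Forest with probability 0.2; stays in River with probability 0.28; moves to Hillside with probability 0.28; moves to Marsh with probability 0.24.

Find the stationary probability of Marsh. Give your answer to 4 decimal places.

0.2394

Let the stationary distribution be π with π = πP and π_1 + π_2 + π_3 + π_4 = 1.
π_1 = 0.2·π_1 + 0.28·π_2 + 0.24·π_3 + 0.2·π_4
π_2 = 0.16·π_1 + 0.16·π_2 + 0.28·π_3 + 0.28·π_4
π_3 = 0.24·π_1 + 0.28·π_2 + 0.2·π_3 + 0.24·π_4
Solving with the normalization constraint gives π = (0.2276, 0.2256, 0.2394, 0.3073).
So the stationary probability of Marsh is 0.2394.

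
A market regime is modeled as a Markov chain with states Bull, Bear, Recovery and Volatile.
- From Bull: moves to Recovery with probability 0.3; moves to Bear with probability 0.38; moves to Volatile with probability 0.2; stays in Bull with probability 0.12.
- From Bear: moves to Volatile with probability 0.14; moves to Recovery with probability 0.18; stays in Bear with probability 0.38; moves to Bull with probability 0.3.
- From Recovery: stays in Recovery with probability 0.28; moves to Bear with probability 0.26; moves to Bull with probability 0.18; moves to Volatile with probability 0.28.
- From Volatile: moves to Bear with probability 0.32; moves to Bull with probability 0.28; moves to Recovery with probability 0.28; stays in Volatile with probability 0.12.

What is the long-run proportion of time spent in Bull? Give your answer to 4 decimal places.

0.2256

Let the stationary distribution be π with π = πP and π_1 + π_2 + π_3 + π_4 = 1.
π_1 = 0.12·π_1 + 0.3·π_2 + 0.18·π_3 + 0.28·π_4
π_2 = 0.38·π_1 + 0.38·π_2 + 0.26·π_3 + 0.32·π_4
π_3 = 0.3·π_1 + 0.18·π_2 + 0.28·π_3 + 0.28·π_4
Solving with the normalization constraint gives π = (0.2256, 0.3388, 0.2506, 0.1849).
So the stationary probability of Bull is 0.2256.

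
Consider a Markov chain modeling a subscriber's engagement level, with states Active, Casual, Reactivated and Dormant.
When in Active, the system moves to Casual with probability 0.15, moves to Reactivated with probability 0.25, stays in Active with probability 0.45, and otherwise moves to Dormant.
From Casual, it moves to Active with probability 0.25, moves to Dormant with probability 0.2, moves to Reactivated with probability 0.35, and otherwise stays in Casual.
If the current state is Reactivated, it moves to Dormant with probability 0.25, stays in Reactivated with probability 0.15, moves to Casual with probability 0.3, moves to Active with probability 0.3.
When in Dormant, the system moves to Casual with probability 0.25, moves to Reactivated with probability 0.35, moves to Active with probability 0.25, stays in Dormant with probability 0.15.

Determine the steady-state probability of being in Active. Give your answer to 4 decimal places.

0.3290

Let the stationary distribution be π with π = πP and π_1 + π_2 + π_3 + π_4 = 1.
π_1 = 0.45·π_1 + 0.25·π_2 + 0.3·π_3 + 0.25·π_4
π_2 = 0.15·π_1 + 0.2·π_2 + 0.3·π_3 + 0.25·π_4
π_3 = 0.25·π_1 + 0.35·π_2 + 0.15·π_3 + 0.35·π_4
Solving with the normalization constraint gives π = (0.3290, 0.2193, 0.2642, 0.1874).
So the stationary probability of Active is 0.3290.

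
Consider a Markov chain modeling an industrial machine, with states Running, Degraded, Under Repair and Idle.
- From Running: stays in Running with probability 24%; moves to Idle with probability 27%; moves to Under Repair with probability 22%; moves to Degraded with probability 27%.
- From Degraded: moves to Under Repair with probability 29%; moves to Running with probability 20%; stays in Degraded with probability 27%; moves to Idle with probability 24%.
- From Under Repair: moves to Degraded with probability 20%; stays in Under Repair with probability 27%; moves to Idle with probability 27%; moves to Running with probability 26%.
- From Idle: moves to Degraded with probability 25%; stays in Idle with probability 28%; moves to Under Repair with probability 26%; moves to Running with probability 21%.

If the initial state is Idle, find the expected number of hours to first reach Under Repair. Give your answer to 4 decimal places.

Let t(s) be the expected number of hours to first reach Under Repair from state s, with t(Under Repair) = 0. Conditioning on the first hour:
t(Running) = 1 + 0.24·t(Running) + 0.27·t(Degraded) + 0.27·t(Idle)
t(Degraded) = 1 + 0.2·t(Running) + 0.27·t(Degraded) + 0.24·t(Idle)
t(Idle) = 1 + 0.21·t(Running) + 0.25·t(Degraded) + 0.28·t(Idle)
Solving: t(Running) = 4.0142, t(Degraded) = 3.7379, t(Idle) = 3.8576.
Expected hours from Idle to Under Repair: 3.8576.

3.8576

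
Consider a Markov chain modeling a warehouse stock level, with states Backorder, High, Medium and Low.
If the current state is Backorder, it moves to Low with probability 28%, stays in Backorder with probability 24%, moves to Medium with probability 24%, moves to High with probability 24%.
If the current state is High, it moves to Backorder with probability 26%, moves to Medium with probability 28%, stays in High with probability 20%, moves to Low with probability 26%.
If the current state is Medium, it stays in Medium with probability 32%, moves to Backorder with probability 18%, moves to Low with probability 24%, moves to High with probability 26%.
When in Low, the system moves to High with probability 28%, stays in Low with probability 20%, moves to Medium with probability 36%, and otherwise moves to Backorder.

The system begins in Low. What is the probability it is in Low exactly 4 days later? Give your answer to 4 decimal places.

0.2435

Propagate the distribution vector 4 days from Low.
After 0 days: (0.0000, 0.0000, 0.0000, 1.0000)
After 1 day: (0.1600, 0.2800, 0.3600, 0.2000)
After 2 days: (0.2080, 0.2440, 0.3040, 0.2440)
After 3 days: (0.2071, 0.2461, 0.3034, 0.2434)
After 4 days: (0.2072, 0.2460, 0.3033, 0.2435)
P(in Low after 4 days) = 0.2435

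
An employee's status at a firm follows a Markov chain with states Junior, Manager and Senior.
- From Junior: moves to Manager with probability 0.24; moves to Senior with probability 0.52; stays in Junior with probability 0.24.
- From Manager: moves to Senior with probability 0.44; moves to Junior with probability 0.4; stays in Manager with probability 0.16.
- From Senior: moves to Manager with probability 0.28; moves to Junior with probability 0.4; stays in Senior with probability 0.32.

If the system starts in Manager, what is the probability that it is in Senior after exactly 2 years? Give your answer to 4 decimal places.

Sum over the intermediate state after 1 year:
P = P(Manager→Junior)·P(Junior→Senior) + P(Manager→Manager)·P(Manager→Senior) + P(Manager→Senior)·P(Senior→Senior)
  = 0.4×0.52 + 0.16×0.44 + 0.44×0.32
  = 0.2080 + 0.0704 + 0.1408 = 0.4192

0.4192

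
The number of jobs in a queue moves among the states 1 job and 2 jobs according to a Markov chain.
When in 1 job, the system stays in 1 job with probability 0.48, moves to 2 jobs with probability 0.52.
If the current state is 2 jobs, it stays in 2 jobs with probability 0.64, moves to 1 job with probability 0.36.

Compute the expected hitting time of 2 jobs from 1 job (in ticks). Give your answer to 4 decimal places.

1.9231

Let t(s) be the expected number of ticks to first reach 2 jobs from state s, with t(2 jobs) = 0. Conditioning on the first tick:
t(1 job) = 1 + 0.48·t(1 job)
Solving: t(1 job) = 1.9231.
Expected ticks from 1 job to 2 jobs: 1.9231.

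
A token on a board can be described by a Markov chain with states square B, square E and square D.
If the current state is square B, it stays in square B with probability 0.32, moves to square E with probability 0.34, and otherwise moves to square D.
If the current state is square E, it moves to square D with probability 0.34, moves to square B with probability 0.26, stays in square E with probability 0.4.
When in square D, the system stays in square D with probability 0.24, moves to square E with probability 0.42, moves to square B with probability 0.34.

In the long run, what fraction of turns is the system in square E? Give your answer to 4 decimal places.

0.3880

Let the stationary distribution be π with π = πP and π_1 + π_2 + π_3 = 1.
π_1 = 0.32·π_1 + 0.26·π_2 + 0.34·π_3
π_2 = 0.34·π_1 + 0.4·π_2 + 0.42·π_3
Solving with the normalization constraint gives π = (0.3029, 0.3880, 0.3091).
So the stationary probability of square E is 0.3880.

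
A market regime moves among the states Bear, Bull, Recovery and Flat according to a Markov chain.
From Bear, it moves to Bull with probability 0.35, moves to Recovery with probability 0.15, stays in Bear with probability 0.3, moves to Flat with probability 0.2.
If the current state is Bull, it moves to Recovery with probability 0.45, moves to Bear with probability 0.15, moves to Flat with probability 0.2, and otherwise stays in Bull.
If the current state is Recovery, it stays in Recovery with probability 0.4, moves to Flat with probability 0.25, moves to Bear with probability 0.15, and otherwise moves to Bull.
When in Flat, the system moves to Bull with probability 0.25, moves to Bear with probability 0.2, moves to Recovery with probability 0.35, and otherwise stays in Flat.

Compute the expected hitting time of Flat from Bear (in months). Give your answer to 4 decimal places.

Let t(s) be the expected number of months to first reach Flat from state s, with t(Flat) = 0. Conditioning on the first month:
t(Bear) = 1 + 0.3·t(Bear) + 0.35·t(Bull) + 0.15·t(Recovery)
t(Bull) = 1 + 0.15·t(Bear) + 0.2·t(Bull) + 0.45·t(Recovery)
t(Recovery) = 1 + 0.15·t(Bear) + 0.2·t(Bull) + 0.4·t(Recovery)
Solving: t(Bear) = 4.6449, t(Bull) = 4.5681, t(Recovery) = 4.3506.
Expected months from Bear to Flat: 4.6449.

4.6449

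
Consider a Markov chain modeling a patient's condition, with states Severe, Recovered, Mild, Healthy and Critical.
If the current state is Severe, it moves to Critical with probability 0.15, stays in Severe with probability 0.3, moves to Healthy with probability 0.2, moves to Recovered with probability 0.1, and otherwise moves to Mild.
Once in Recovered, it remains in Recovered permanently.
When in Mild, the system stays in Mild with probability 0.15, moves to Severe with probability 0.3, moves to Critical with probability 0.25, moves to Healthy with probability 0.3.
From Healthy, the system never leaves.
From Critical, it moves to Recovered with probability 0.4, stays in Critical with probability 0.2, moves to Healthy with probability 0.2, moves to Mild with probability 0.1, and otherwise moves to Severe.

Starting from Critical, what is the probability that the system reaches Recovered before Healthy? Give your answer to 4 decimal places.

0.5853

Let h(s) be the probability of absorption at Recovered starting from transient state s. Then h(Recovered) = 1 and h(Healthy) = 0. By first-step analysis:
h(Severe) = 0.3·h(Severe) + 0.1·1 + 0.25·h(Mild) + 0.2·0 + 0.15·h(Critical)
h(Mild) = 0.3·h(Severe) + 0.15·h(Mild) + 0.3·0 + 0.25·h(Critical)
h(Critical) = 0.1·h(Severe) + 0.4·1 + 0.1·h(Mild) + 0.2·0 + 0.2·h(Critical)
Solving: h(Severe) = 0.3773, h(Mild) = 0.3053, h(Critical) = 0.5853.
Starting from Critical, the probability is 0.5853.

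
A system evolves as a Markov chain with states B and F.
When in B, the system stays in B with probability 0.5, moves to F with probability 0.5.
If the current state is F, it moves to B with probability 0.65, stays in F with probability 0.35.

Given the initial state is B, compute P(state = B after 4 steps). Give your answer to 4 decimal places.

Propagate the distribution vector 4 steps from B.
After 0 steps: (1.0000, 0.0000)
After 1 step: (0.5000, 0.5000)
After 2 steps: (0.5750, 0.4250)
After 3 steps: (0.5638, 0.4363)
After 4 steps: (0.5654, 0.4346)
P(in B after 4 steps) = 0.5654

0.5654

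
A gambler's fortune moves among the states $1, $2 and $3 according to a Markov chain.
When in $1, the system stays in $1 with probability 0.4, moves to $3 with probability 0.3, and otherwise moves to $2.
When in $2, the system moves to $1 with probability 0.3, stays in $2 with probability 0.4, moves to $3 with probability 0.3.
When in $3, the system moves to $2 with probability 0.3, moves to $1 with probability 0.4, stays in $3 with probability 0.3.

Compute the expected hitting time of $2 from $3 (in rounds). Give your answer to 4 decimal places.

Let t(s) be the expected number of rounds to first reach $2 from state s, with t($2) = 0. Conditioning on the first round:
t($1) = 1 + 0.4·t($1) + 0.3·t($3)
t($3) = 1 + 0.4·t($1) + 0.3·t($3)
Solving: t($1) = 3.3333, t($3) = 3.3333.
Expected rounds from $3 to $2: 3.3333.

3.3333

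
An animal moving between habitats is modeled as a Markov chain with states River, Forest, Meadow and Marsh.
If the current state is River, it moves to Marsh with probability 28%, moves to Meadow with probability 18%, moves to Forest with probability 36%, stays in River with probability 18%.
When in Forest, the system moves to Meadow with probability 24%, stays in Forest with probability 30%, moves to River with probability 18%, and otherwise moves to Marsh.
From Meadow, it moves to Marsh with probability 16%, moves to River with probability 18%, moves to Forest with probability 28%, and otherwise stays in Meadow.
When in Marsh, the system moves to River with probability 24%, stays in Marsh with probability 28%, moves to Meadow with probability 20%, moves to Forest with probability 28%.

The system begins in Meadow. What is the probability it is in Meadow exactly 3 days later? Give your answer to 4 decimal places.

0.2579

Propagate the distribution vector 3 days from Meadow.
After 0 days: (0.0000, 0.0000, 1.0000, 0.0000)
After 1 day: (0.1800, 0.2800, 0.3800, 0.1600)
After 2 days: (0.1896, 0.3000, 0.2760, 0.2344)
After 3 days: (0.1941, 0.3012, 0.2579, 0.2469)
P(in Meadow after 3 days) = 0.2579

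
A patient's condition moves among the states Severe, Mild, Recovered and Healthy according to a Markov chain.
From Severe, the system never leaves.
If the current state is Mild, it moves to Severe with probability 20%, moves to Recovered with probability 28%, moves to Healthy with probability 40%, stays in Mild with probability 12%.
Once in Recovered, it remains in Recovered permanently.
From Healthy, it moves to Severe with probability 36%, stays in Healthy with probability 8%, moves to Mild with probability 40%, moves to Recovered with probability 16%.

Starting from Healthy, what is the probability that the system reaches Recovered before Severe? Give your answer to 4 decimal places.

0.3892

Let h(s) be the probability of absorption at Recovered starting from transient state s. Then h(Recovered) = 1 and h(Severe) = 0. By first-step analysis:
h(Mild) = 0.2·0 + 0.12·h(Mild) + 0.28·1 + 0.4·h(Healthy)
h(Healthy) = 0.36·0 + 0.4·h(Mild) + 0.16·1 + 0.08·h(Healthy)
Solving: h(Mild) = 0.4951, h(Healthy) = 0.3892.
Starting from Healthy, the probability is 0.3892.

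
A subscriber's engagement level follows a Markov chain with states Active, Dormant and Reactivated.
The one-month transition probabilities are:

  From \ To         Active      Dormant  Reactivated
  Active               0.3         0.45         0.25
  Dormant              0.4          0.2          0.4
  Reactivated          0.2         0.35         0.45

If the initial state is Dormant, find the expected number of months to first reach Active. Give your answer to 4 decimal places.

Let t(s) be the expected number of months to first reach Active from state s, with t(Active) = 0. Conditioning on the first month:
t(Dormant) = 1 + 0.2·t(Dormant) + 0.4·t(Reactivated)
t(Reactivated) = 1 + 0.35·t(Dormant) + 0.45·t(Reactivated)
Solving: t(Dormant) = 3.1667, t(Reactivated) = 3.8333.
Expected months from Dormant to Active: 3.1667.

3.1667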